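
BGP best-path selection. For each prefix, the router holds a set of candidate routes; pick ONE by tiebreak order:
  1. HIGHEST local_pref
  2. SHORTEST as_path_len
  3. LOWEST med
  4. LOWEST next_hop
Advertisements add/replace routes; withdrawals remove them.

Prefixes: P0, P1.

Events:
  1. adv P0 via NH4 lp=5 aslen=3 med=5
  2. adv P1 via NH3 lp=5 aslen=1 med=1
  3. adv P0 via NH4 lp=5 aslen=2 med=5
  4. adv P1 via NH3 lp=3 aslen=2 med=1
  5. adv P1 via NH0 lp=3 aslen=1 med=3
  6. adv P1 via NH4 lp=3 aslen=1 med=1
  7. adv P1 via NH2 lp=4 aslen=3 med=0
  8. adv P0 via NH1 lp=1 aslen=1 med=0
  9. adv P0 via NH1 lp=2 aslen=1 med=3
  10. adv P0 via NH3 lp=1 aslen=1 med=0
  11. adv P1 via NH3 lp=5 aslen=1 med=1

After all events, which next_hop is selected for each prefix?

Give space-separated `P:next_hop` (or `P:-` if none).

Op 1: best P0=NH4 P1=-
Op 2: best P0=NH4 P1=NH3
Op 3: best P0=NH4 P1=NH3
Op 4: best P0=NH4 P1=NH3
Op 5: best P0=NH4 P1=NH0
Op 6: best P0=NH4 P1=NH4
Op 7: best P0=NH4 P1=NH2
Op 8: best P0=NH4 P1=NH2
Op 9: best P0=NH4 P1=NH2
Op 10: best P0=NH4 P1=NH2
Op 11: best P0=NH4 P1=NH3

Answer: P0:NH4 P1:NH3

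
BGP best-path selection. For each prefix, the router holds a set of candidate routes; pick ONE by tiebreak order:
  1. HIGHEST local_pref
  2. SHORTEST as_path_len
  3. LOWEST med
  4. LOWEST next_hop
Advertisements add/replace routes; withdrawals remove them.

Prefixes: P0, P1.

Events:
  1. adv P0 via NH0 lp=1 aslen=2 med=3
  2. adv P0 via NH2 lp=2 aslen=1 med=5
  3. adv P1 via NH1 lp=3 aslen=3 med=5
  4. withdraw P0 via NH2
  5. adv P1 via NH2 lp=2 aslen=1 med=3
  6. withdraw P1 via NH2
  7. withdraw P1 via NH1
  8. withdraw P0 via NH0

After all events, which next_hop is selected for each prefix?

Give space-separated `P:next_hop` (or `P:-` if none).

Answer: P0:- P1:-

Derivation:
Op 1: best P0=NH0 P1=-
Op 2: best P0=NH2 P1=-
Op 3: best P0=NH2 P1=NH1
Op 4: best P0=NH0 P1=NH1
Op 5: best P0=NH0 P1=NH1
Op 6: best P0=NH0 P1=NH1
Op 7: best P0=NH0 P1=-
Op 8: best P0=- P1=-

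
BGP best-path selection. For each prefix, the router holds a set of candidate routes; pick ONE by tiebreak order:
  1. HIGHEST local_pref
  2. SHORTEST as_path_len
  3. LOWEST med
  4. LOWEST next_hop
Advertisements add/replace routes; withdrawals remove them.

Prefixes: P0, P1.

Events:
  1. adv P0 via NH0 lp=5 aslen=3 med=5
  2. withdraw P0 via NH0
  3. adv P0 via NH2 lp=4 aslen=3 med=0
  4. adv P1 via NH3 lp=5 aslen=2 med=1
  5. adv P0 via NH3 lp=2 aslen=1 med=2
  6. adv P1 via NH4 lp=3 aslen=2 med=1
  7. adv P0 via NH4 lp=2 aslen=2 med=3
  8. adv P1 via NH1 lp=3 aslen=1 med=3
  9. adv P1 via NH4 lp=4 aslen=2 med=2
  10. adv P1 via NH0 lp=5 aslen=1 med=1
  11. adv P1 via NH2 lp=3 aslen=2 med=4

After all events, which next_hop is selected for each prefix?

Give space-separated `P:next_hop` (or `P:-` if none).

Op 1: best P0=NH0 P1=-
Op 2: best P0=- P1=-
Op 3: best P0=NH2 P1=-
Op 4: best P0=NH2 P1=NH3
Op 5: best P0=NH2 P1=NH3
Op 6: best P0=NH2 P1=NH3
Op 7: best P0=NH2 P1=NH3
Op 8: best P0=NH2 P1=NH3
Op 9: best P0=NH2 P1=NH3
Op 10: best P0=NH2 P1=NH0
Op 11: best P0=NH2 P1=NH0

Answer: P0:NH2 P1:NH0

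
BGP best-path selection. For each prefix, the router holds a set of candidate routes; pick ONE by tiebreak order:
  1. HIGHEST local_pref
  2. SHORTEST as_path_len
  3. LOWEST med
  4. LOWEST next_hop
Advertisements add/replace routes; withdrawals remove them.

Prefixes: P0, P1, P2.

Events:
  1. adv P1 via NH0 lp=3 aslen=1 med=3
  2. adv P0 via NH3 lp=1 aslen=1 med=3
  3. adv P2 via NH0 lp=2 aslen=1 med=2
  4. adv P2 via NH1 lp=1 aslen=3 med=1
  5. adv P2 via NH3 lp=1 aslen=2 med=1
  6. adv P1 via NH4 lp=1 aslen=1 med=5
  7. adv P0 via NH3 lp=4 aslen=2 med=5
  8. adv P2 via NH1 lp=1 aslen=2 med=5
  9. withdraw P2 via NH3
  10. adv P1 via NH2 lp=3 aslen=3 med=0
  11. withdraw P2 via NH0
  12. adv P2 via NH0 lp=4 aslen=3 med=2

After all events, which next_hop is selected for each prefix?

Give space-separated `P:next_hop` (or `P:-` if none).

Answer: P0:NH3 P1:NH0 P2:NH0

Derivation:
Op 1: best P0=- P1=NH0 P2=-
Op 2: best P0=NH3 P1=NH0 P2=-
Op 3: best P0=NH3 P1=NH0 P2=NH0
Op 4: best P0=NH3 P1=NH0 P2=NH0
Op 5: best P0=NH3 P1=NH0 P2=NH0
Op 6: best P0=NH3 P1=NH0 P2=NH0
Op 7: best P0=NH3 P1=NH0 P2=NH0
Op 8: best P0=NH3 P1=NH0 P2=NH0
Op 9: best P0=NH3 P1=NH0 P2=NH0
Op 10: best P0=NH3 P1=NH0 P2=NH0
Op 11: best P0=NH3 P1=NH0 P2=NH1
Op 12: best P0=NH3 P1=NH0 P2=NH0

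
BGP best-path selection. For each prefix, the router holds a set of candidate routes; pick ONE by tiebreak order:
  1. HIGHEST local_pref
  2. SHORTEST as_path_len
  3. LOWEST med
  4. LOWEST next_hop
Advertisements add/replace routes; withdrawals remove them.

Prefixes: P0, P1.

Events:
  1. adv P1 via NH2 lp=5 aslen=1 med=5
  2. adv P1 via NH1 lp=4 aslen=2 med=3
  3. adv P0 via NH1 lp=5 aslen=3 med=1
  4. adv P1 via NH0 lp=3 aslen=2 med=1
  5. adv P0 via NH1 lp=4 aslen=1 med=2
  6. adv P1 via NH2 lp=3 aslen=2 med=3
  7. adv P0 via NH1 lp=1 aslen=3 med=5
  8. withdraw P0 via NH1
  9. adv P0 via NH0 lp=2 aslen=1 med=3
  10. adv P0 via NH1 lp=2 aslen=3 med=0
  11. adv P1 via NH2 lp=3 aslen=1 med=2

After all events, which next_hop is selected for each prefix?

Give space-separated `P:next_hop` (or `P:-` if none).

Answer: P0:NH0 P1:NH1

Derivation:
Op 1: best P0=- P1=NH2
Op 2: best P0=- P1=NH2
Op 3: best P0=NH1 P1=NH2
Op 4: best P0=NH1 P1=NH2
Op 5: best P0=NH1 P1=NH2
Op 6: best P0=NH1 P1=NH1
Op 7: best P0=NH1 P1=NH1
Op 8: best P0=- P1=NH1
Op 9: best P0=NH0 P1=NH1
Op 10: best P0=NH0 P1=NH1
Op 11: best P0=NH0 P1=NH1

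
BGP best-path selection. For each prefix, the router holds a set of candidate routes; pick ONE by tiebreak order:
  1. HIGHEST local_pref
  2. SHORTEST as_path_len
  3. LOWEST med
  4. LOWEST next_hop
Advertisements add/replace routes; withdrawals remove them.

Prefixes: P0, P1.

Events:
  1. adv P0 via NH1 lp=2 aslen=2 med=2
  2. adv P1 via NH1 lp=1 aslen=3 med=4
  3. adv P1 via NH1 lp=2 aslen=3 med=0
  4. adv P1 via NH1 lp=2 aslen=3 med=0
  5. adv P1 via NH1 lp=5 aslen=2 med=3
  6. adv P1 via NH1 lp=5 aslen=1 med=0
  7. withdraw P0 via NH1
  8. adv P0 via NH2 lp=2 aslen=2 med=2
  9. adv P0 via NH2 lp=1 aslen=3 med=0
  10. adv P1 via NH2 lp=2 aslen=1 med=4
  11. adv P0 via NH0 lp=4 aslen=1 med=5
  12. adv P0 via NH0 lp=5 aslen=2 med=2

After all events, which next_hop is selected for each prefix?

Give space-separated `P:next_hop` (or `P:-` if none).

Op 1: best P0=NH1 P1=-
Op 2: best P0=NH1 P1=NH1
Op 3: best P0=NH1 P1=NH1
Op 4: best P0=NH1 P1=NH1
Op 5: best P0=NH1 P1=NH1
Op 6: best P0=NH1 P1=NH1
Op 7: best P0=- P1=NH1
Op 8: best P0=NH2 P1=NH1
Op 9: best P0=NH2 P1=NH1
Op 10: best P0=NH2 P1=NH1
Op 11: best P0=NH0 P1=NH1
Op 12: best P0=NH0 P1=NH1

Answer: P0:NH0 P1:NH1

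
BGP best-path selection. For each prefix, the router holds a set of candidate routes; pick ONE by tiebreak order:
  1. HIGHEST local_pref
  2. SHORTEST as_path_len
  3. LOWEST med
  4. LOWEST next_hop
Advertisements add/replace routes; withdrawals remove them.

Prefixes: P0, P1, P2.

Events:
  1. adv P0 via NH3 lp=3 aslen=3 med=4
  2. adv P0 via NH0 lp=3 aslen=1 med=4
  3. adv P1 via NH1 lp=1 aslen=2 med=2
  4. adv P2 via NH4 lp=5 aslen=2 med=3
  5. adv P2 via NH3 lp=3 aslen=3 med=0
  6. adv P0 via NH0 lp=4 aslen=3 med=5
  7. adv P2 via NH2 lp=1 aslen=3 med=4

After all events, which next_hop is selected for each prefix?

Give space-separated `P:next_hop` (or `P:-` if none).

Op 1: best P0=NH3 P1=- P2=-
Op 2: best P0=NH0 P1=- P2=-
Op 3: best P0=NH0 P1=NH1 P2=-
Op 4: best P0=NH0 P1=NH1 P2=NH4
Op 5: best P0=NH0 P1=NH1 P2=NH4
Op 6: best P0=NH0 P1=NH1 P2=NH4
Op 7: best P0=NH0 P1=NH1 P2=NH4

Answer: P0:NH0 P1:NH1 P2:NH4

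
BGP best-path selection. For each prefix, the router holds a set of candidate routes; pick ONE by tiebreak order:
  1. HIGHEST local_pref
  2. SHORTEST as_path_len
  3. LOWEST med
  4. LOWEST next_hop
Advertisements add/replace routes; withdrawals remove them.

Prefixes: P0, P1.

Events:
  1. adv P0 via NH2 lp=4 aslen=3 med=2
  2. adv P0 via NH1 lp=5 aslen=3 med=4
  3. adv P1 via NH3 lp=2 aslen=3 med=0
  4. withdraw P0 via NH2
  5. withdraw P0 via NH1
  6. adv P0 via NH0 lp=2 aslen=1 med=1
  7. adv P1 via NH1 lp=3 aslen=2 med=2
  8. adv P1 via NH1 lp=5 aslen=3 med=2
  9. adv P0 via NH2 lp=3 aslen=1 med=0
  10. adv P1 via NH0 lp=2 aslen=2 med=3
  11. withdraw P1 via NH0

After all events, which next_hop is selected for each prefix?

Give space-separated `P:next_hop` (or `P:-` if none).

Answer: P0:NH2 P1:NH1

Derivation:
Op 1: best P0=NH2 P1=-
Op 2: best P0=NH1 P1=-
Op 3: best P0=NH1 P1=NH3
Op 4: best P0=NH1 P1=NH3
Op 5: best P0=- P1=NH3
Op 6: best P0=NH0 P1=NH3
Op 7: best P0=NH0 P1=NH1
Op 8: best P0=NH0 P1=NH1
Op 9: best P0=NH2 P1=NH1
Op 10: best P0=NH2 P1=NH1
Op 11: best P0=NH2 P1=NH1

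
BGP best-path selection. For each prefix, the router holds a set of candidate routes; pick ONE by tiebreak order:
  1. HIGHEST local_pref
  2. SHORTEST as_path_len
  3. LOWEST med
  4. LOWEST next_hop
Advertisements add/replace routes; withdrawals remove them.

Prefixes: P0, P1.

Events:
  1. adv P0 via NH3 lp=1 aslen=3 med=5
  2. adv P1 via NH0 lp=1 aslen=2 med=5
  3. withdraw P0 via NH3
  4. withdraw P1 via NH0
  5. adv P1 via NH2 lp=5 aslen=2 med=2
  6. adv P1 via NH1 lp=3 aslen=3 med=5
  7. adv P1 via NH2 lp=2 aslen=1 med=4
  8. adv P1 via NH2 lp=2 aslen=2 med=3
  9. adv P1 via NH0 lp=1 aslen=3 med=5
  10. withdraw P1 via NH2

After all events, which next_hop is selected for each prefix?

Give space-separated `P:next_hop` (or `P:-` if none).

Op 1: best P0=NH3 P1=-
Op 2: best P0=NH3 P1=NH0
Op 3: best P0=- P1=NH0
Op 4: best P0=- P1=-
Op 5: best P0=- P1=NH2
Op 6: best P0=- P1=NH2
Op 7: best P0=- P1=NH1
Op 8: best P0=- P1=NH1
Op 9: best P0=- P1=NH1
Op 10: best P0=- P1=NH1

Answer: P0:- P1:NH1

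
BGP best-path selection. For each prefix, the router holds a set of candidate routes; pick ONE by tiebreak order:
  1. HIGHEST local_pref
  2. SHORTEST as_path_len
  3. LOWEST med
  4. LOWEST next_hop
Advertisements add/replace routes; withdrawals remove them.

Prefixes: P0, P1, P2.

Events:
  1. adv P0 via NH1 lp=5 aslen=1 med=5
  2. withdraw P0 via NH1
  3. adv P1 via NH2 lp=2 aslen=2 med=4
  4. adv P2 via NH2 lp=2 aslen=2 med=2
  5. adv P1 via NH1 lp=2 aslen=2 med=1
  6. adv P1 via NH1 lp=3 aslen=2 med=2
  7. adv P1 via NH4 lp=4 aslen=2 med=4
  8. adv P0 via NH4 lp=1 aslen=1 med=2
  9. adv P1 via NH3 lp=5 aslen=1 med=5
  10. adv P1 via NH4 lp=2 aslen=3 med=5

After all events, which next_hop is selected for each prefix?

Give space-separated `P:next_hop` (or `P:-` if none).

Answer: P0:NH4 P1:NH3 P2:NH2

Derivation:
Op 1: best P0=NH1 P1=- P2=-
Op 2: best P0=- P1=- P2=-
Op 3: best P0=- P1=NH2 P2=-
Op 4: best P0=- P1=NH2 P2=NH2
Op 5: best P0=- P1=NH1 P2=NH2
Op 6: best P0=- P1=NH1 P2=NH2
Op 7: best P0=- P1=NH4 P2=NH2
Op 8: best P0=NH4 P1=NH4 P2=NH2
Op 9: best P0=NH4 P1=NH3 P2=NH2
Op 10: best P0=NH4 P1=NH3 P2=NH2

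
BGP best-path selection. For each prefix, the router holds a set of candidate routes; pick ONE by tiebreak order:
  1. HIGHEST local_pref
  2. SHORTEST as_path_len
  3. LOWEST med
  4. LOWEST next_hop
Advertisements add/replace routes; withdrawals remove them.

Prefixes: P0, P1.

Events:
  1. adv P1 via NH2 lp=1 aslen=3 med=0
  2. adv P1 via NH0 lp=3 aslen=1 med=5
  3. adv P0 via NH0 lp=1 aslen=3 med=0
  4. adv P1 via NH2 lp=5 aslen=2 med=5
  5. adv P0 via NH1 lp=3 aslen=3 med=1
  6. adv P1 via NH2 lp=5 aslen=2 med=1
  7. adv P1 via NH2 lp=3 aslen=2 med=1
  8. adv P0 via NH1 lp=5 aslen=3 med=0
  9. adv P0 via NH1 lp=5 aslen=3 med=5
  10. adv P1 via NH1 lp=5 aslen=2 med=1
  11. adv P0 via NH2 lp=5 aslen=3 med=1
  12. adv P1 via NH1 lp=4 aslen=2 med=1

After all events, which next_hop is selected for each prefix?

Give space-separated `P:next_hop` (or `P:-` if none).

Answer: P0:NH2 P1:NH1

Derivation:
Op 1: best P0=- P1=NH2
Op 2: best P0=- P1=NH0
Op 3: best P0=NH0 P1=NH0
Op 4: best P0=NH0 P1=NH2
Op 5: best P0=NH1 P1=NH2
Op 6: best P0=NH1 P1=NH2
Op 7: best P0=NH1 P1=NH0
Op 8: best P0=NH1 P1=NH0
Op 9: best P0=NH1 P1=NH0
Op 10: best P0=NH1 P1=NH1
Op 11: best P0=NH2 P1=NH1
Op 12: best P0=NH2 P1=NH1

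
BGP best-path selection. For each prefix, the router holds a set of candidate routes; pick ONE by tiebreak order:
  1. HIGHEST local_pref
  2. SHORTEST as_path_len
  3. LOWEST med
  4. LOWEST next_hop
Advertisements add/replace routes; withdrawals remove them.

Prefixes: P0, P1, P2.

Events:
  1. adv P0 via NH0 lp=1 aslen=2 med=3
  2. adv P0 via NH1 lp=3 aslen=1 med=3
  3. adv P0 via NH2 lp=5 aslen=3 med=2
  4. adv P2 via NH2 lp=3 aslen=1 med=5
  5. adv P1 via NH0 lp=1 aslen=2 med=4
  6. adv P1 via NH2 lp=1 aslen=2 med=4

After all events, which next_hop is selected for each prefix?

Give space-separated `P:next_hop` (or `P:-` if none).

Answer: P0:NH2 P1:NH0 P2:NH2

Derivation:
Op 1: best P0=NH0 P1=- P2=-
Op 2: best P0=NH1 P1=- P2=-
Op 3: best P0=NH2 P1=- P2=-
Op 4: best P0=NH2 P1=- P2=NH2
Op 5: best P0=NH2 P1=NH0 P2=NH2
Op 6: best P0=NH2 P1=NH0 P2=NH2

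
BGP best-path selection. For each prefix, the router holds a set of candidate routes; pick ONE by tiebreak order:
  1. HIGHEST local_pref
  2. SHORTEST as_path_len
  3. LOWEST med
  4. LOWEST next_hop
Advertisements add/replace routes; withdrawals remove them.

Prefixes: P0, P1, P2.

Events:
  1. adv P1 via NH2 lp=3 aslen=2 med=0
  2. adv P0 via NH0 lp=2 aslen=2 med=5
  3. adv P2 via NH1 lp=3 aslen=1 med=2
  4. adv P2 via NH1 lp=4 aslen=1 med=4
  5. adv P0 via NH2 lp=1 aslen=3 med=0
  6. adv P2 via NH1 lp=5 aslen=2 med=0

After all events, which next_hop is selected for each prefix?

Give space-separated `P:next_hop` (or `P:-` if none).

Op 1: best P0=- P1=NH2 P2=-
Op 2: best P0=NH0 P1=NH2 P2=-
Op 3: best P0=NH0 P1=NH2 P2=NH1
Op 4: best P0=NH0 P1=NH2 P2=NH1
Op 5: best P0=NH0 P1=NH2 P2=NH1
Op 6: best P0=NH0 P1=NH2 P2=NH1

Answer: P0:NH0 P1:NH2 P2:NH1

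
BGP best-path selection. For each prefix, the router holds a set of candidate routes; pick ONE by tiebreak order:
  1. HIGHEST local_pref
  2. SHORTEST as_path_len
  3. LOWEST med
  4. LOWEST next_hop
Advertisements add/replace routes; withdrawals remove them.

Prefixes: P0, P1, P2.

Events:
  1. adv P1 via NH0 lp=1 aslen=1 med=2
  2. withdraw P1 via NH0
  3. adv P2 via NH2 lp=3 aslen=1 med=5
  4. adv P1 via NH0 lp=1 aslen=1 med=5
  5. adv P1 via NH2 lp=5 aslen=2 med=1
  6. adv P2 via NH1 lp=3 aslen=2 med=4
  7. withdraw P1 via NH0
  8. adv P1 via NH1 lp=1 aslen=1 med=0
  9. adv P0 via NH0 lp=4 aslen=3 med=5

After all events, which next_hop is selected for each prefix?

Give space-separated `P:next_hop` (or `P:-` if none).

Answer: P0:NH0 P1:NH2 P2:NH2

Derivation:
Op 1: best P0=- P1=NH0 P2=-
Op 2: best P0=- P1=- P2=-
Op 3: best P0=- P1=- P2=NH2
Op 4: best P0=- P1=NH0 P2=NH2
Op 5: best P0=- P1=NH2 P2=NH2
Op 6: best P0=- P1=NH2 P2=NH2
Op 7: best P0=- P1=NH2 P2=NH2
Op 8: best P0=- P1=NH2 P2=NH2
Op 9: best P0=NH0 P1=NH2 P2=NH2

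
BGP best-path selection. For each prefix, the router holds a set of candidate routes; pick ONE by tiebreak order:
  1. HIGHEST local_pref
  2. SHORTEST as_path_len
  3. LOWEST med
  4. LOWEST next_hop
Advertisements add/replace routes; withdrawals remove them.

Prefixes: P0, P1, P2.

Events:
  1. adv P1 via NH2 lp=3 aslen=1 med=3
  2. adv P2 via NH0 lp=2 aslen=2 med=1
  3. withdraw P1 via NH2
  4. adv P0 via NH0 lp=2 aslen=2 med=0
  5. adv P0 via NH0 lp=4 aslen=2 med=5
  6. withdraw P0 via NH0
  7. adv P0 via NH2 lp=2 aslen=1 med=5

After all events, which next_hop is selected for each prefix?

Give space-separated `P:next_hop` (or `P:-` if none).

Answer: P0:NH2 P1:- P2:NH0

Derivation:
Op 1: best P0=- P1=NH2 P2=-
Op 2: best P0=- P1=NH2 P2=NH0
Op 3: best P0=- P1=- P2=NH0
Op 4: best P0=NH0 P1=- P2=NH0
Op 5: best P0=NH0 P1=- P2=NH0
Op 6: best P0=- P1=- P2=NH0
Op 7: best P0=NH2 P1=- P2=NH0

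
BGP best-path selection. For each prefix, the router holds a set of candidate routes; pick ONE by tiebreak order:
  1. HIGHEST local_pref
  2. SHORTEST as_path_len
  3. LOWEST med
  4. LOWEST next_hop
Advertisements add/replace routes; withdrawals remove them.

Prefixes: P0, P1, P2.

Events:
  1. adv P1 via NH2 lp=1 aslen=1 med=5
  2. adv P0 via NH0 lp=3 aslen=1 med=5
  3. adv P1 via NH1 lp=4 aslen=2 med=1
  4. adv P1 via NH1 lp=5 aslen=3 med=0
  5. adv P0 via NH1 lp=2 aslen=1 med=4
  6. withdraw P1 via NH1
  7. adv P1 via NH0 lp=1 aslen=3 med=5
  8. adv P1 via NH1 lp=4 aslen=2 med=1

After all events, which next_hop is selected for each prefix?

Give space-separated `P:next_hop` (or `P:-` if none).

Op 1: best P0=- P1=NH2 P2=-
Op 2: best P0=NH0 P1=NH2 P2=-
Op 3: best P0=NH0 P1=NH1 P2=-
Op 4: best P0=NH0 P1=NH1 P2=-
Op 5: best P0=NH0 P1=NH1 P2=-
Op 6: best P0=NH0 P1=NH2 P2=-
Op 7: best P0=NH0 P1=NH2 P2=-
Op 8: best P0=NH0 P1=NH1 P2=-

Answer: P0:NH0 P1:NH1 P2:-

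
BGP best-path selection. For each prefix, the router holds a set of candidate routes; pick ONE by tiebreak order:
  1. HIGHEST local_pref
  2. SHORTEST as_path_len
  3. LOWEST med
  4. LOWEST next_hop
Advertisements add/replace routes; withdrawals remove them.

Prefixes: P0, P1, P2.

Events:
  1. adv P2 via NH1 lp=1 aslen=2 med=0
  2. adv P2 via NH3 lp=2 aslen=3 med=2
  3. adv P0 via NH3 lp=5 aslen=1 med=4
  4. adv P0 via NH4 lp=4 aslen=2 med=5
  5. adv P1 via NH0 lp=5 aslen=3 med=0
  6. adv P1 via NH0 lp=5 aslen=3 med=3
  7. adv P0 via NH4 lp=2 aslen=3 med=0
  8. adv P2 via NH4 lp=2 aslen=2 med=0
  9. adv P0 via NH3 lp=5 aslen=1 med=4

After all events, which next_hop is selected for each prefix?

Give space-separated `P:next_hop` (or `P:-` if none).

Op 1: best P0=- P1=- P2=NH1
Op 2: best P0=- P1=- P2=NH3
Op 3: best P0=NH3 P1=- P2=NH3
Op 4: best P0=NH3 P1=- P2=NH3
Op 5: best P0=NH3 P1=NH0 P2=NH3
Op 6: best P0=NH3 P1=NH0 P2=NH3
Op 7: best P0=NH3 P1=NH0 P2=NH3
Op 8: best P0=NH3 P1=NH0 P2=NH4
Op 9: best P0=NH3 P1=NH0 P2=NH4

Answer: P0:NH3 P1:NH0 P2:NH4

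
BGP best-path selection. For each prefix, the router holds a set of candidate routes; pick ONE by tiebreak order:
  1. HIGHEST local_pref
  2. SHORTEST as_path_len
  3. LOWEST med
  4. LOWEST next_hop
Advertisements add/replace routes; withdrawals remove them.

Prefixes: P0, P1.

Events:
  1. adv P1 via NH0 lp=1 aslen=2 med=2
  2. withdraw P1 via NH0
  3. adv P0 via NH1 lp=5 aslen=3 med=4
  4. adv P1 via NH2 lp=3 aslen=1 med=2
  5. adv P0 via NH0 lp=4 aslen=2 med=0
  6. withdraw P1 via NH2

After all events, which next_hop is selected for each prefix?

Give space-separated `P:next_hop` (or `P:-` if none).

Answer: P0:NH1 P1:-

Derivation:
Op 1: best P0=- P1=NH0
Op 2: best P0=- P1=-
Op 3: best P0=NH1 P1=-
Op 4: best P0=NH1 P1=NH2
Op 5: best P0=NH1 P1=NH2
Op 6: best P0=NH1 P1=-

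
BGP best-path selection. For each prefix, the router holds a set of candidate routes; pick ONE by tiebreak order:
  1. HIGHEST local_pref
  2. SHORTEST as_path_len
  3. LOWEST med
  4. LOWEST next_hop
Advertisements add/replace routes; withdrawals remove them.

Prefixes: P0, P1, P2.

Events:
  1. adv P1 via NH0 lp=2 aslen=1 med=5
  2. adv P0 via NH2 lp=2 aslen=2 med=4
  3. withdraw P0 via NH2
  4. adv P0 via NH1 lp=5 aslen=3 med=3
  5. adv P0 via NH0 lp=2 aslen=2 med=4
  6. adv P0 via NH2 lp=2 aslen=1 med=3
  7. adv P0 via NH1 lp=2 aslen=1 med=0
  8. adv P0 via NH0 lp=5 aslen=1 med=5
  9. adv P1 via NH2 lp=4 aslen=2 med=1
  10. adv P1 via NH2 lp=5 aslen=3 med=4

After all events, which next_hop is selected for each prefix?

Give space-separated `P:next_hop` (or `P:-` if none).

Op 1: best P0=- P1=NH0 P2=-
Op 2: best P0=NH2 P1=NH0 P2=-
Op 3: best P0=- P1=NH0 P2=-
Op 4: best P0=NH1 P1=NH0 P2=-
Op 5: best P0=NH1 P1=NH0 P2=-
Op 6: best P0=NH1 P1=NH0 P2=-
Op 7: best P0=NH1 P1=NH0 P2=-
Op 8: best P0=NH0 P1=NH0 P2=-
Op 9: best P0=NH0 P1=NH2 P2=-
Op 10: best P0=NH0 P1=NH2 P2=-

Answer: P0:NH0 P1:NH2 P2:-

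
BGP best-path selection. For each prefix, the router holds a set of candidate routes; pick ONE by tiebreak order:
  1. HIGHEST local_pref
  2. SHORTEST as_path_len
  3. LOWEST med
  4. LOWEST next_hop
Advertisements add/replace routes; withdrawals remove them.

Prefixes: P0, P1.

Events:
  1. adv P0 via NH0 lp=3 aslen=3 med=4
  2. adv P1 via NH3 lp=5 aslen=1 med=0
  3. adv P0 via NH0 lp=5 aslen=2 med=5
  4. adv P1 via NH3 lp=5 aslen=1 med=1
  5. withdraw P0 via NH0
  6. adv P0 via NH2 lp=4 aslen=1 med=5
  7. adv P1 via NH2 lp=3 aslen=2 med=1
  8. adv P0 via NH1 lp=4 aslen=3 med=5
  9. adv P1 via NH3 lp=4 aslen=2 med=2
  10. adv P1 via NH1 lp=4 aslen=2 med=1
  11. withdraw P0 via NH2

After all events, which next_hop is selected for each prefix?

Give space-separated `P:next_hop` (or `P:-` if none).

Answer: P0:NH1 P1:NH1

Derivation:
Op 1: best P0=NH0 P1=-
Op 2: best P0=NH0 P1=NH3
Op 3: best P0=NH0 P1=NH3
Op 4: best P0=NH0 P1=NH3
Op 5: best P0=- P1=NH3
Op 6: best P0=NH2 P1=NH3
Op 7: best P0=NH2 P1=NH3
Op 8: best P0=NH2 P1=NH3
Op 9: best P0=NH2 P1=NH3
Op 10: best P0=NH2 P1=NH1
Op 11: best P0=NH1 P1=NH1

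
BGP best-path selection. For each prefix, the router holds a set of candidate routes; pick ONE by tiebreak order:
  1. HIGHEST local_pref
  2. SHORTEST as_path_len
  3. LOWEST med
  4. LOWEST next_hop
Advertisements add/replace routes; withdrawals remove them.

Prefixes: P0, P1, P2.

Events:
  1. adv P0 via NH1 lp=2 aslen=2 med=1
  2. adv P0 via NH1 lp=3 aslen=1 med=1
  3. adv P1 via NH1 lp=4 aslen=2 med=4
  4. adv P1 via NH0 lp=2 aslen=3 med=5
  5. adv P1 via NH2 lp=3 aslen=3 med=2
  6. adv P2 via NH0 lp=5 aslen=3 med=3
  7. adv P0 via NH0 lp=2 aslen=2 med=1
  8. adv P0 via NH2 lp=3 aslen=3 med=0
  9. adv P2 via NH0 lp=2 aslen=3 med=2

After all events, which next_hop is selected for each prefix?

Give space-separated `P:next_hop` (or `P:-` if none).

Answer: P0:NH1 P1:NH1 P2:NH0

Derivation:
Op 1: best P0=NH1 P1=- P2=-
Op 2: best P0=NH1 P1=- P2=-
Op 3: best P0=NH1 P1=NH1 P2=-
Op 4: best P0=NH1 P1=NH1 P2=-
Op 5: best P0=NH1 P1=NH1 P2=-
Op 6: best P0=NH1 P1=NH1 P2=NH0
Op 7: best P0=NH1 P1=NH1 P2=NH0
Op 8: best P0=NH1 P1=NH1 P2=NH0
Op 9: best P0=NH1 P1=NH1 P2=NH0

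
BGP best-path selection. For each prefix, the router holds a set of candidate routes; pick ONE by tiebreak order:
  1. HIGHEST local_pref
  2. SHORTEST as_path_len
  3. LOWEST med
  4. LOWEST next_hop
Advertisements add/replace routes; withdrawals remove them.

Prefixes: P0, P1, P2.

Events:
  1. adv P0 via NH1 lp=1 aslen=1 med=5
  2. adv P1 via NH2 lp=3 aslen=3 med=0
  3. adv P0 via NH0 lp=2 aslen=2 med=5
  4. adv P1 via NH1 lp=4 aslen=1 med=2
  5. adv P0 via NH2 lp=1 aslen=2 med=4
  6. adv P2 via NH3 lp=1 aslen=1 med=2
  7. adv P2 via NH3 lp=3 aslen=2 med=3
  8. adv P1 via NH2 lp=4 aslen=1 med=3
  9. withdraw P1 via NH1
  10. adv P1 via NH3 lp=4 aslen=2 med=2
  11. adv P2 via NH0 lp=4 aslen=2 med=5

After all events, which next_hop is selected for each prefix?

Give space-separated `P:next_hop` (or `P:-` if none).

Answer: P0:NH0 P1:NH2 P2:NH0

Derivation:
Op 1: best P0=NH1 P1=- P2=-
Op 2: best P0=NH1 P1=NH2 P2=-
Op 3: best P0=NH0 P1=NH2 P2=-
Op 4: best P0=NH0 P1=NH1 P2=-
Op 5: best P0=NH0 P1=NH1 P2=-
Op 6: best P0=NH0 P1=NH1 P2=NH3
Op 7: best P0=NH0 P1=NH1 P2=NH3
Op 8: best P0=NH0 P1=NH1 P2=NH3
Op 9: best P0=NH0 P1=NH2 P2=NH3
Op 10: best P0=NH0 P1=NH2 P2=NH3
Op 11: best P0=NH0 P1=NH2 P2=NH0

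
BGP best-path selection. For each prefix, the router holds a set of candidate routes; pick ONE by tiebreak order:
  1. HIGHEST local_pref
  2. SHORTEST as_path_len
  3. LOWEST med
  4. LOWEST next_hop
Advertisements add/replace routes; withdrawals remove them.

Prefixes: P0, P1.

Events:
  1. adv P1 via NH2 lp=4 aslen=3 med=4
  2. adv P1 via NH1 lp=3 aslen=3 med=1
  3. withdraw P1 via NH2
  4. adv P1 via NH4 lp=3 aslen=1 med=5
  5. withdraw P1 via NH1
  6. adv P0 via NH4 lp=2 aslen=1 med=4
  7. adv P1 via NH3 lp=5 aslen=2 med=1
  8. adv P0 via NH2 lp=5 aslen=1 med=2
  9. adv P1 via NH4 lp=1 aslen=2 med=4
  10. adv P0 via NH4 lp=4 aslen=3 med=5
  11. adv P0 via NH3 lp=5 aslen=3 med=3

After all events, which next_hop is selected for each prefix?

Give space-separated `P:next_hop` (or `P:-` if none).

Answer: P0:NH2 P1:NH3

Derivation:
Op 1: best P0=- P1=NH2
Op 2: best P0=- P1=NH2
Op 3: best P0=- P1=NH1
Op 4: best P0=- P1=NH4
Op 5: best P0=- P1=NH4
Op 6: best P0=NH4 P1=NH4
Op 7: best P0=NH4 P1=NH3
Op 8: best P0=NH2 P1=NH3
Op 9: best P0=NH2 P1=NH3
Op 10: best P0=NH2 P1=NH3
Op 11: best P0=NH2 P1=NH3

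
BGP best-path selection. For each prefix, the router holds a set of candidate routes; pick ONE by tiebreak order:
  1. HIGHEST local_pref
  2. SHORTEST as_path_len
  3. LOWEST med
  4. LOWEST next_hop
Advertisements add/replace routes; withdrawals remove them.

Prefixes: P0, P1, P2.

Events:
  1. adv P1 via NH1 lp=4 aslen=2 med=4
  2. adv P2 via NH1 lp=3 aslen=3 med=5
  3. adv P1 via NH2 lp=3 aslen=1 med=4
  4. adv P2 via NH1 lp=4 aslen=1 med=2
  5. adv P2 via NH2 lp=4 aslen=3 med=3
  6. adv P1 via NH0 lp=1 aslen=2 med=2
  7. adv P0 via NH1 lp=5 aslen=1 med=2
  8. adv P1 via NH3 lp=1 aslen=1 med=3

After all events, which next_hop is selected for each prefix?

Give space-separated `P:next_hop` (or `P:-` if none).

Answer: P0:NH1 P1:NH1 P2:NH1

Derivation:
Op 1: best P0=- P1=NH1 P2=-
Op 2: best P0=- P1=NH1 P2=NH1
Op 3: best P0=- P1=NH1 P2=NH1
Op 4: best P0=- P1=NH1 P2=NH1
Op 5: best P0=- P1=NH1 P2=NH1
Op 6: best P0=- P1=NH1 P2=NH1
Op 7: best P0=NH1 P1=NH1 P2=NH1
Op 8: best P0=NH1 P1=NH1 P2=NH1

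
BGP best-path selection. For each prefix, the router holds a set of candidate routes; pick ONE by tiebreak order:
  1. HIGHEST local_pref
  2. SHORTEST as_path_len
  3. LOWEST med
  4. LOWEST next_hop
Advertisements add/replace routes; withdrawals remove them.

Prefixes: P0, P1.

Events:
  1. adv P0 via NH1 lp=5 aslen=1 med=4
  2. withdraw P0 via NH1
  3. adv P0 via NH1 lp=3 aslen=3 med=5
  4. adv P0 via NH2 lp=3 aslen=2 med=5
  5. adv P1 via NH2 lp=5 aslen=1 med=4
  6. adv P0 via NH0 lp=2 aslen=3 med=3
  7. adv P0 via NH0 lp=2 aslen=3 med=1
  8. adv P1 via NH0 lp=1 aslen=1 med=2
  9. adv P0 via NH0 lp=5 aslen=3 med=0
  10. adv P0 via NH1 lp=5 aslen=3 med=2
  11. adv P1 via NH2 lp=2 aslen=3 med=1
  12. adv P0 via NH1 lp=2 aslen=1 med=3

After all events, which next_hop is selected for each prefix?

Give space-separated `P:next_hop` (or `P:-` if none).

Op 1: best P0=NH1 P1=-
Op 2: best P0=- P1=-
Op 3: best P0=NH1 P1=-
Op 4: best P0=NH2 P1=-
Op 5: best P0=NH2 P1=NH2
Op 6: best P0=NH2 P1=NH2
Op 7: best P0=NH2 P1=NH2
Op 8: best P0=NH2 P1=NH2
Op 9: best P0=NH0 P1=NH2
Op 10: best P0=NH0 P1=NH2
Op 11: best P0=NH0 P1=NH2
Op 12: best P0=NH0 P1=NH2

Answer: P0:NH0 P1:NH2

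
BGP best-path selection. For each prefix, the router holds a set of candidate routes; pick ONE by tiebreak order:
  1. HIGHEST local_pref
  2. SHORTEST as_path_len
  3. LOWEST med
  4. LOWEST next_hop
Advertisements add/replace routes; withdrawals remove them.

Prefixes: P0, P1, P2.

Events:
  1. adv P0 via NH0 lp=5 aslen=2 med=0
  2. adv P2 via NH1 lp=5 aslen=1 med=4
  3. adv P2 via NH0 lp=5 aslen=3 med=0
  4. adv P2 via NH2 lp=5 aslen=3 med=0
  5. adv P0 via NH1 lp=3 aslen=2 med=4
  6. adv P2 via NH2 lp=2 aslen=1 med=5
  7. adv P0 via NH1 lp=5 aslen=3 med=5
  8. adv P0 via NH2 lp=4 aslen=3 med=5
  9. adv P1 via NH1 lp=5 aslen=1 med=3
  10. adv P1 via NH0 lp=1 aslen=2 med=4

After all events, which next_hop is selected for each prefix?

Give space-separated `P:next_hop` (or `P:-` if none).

Op 1: best P0=NH0 P1=- P2=-
Op 2: best P0=NH0 P1=- P2=NH1
Op 3: best P0=NH0 P1=- P2=NH1
Op 4: best P0=NH0 P1=- P2=NH1
Op 5: best P0=NH0 P1=- P2=NH1
Op 6: best P0=NH0 P1=- P2=NH1
Op 7: best P0=NH0 P1=- P2=NH1
Op 8: best P0=NH0 P1=- P2=NH1
Op 9: best P0=NH0 P1=NH1 P2=NH1
Op 10: best P0=NH0 P1=NH1 P2=NH1

Answer: P0:NH0 P1:NH1 P2:NH1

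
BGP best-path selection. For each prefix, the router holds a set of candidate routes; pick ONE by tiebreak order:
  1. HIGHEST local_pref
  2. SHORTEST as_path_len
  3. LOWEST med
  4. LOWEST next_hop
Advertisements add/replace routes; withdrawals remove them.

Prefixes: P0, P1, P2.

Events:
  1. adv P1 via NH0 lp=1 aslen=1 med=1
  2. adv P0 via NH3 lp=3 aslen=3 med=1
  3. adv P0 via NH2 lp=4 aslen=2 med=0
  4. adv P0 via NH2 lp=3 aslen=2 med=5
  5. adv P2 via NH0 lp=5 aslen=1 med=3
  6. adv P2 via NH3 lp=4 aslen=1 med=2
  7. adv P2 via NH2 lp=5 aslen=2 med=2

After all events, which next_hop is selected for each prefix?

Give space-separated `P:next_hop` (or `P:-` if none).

Answer: P0:NH2 P1:NH0 P2:NH0

Derivation:
Op 1: best P0=- P1=NH0 P2=-
Op 2: best P0=NH3 P1=NH0 P2=-
Op 3: best P0=NH2 P1=NH0 P2=-
Op 4: best P0=NH2 P1=NH0 P2=-
Op 5: best P0=NH2 P1=NH0 P2=NH0
Op 6: best P0=NH2 P1=NH0 P2=NH0
Op 7: best P0=NH2 P1=NH0 P2=NH0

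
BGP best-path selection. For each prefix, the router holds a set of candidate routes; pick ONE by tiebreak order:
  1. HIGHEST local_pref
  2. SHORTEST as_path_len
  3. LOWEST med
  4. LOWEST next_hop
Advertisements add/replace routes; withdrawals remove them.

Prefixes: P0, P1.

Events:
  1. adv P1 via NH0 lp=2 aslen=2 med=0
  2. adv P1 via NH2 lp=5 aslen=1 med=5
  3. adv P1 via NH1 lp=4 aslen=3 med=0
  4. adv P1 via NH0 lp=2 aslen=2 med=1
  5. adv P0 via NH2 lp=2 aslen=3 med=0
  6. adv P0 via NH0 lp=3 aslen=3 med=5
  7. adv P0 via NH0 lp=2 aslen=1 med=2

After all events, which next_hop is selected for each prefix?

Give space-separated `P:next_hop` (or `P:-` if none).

Op 1: best P0=- P1=NH0
Op 2: best P0=- P1=NH2
Op 3: best P0=- P1=NH2
Op 4: best P0=- P1=NH2
Op 5: best P0=NH2 P1=NH2
Op 6: best P0=NH0 P1=NH2
Op 7: best P0=NH0 P1=NH2

Answer: P0:NH0 P1:NH2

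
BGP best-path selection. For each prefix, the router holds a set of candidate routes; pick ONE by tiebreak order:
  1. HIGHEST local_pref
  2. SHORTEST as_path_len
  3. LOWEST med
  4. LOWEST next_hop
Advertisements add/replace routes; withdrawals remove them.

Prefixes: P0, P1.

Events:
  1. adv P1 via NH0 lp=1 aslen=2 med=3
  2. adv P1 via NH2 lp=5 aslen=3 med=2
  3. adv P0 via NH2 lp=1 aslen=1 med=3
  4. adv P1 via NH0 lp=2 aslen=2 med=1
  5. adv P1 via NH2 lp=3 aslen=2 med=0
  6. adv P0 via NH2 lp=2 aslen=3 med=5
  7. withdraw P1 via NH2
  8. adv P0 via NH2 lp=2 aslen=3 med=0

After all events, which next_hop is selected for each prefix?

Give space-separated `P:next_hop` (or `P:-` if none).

Answer: P0:NH2 P1:NH0

Derivation:
Op 1: best P0=- P1=NH0
Op 2: best P0=- P1=NH2
Op 3: best P0=NH2 P1=NH2
Op 4: best P0=NH2 P1=NH2
Op 5: best P0=NH2 P1=NH2
Op 6: best P0=NH2 P1=NH2
Op 7: best P0=NH2 P1=NH0
Op 8: best P0=NH2 P1=NH0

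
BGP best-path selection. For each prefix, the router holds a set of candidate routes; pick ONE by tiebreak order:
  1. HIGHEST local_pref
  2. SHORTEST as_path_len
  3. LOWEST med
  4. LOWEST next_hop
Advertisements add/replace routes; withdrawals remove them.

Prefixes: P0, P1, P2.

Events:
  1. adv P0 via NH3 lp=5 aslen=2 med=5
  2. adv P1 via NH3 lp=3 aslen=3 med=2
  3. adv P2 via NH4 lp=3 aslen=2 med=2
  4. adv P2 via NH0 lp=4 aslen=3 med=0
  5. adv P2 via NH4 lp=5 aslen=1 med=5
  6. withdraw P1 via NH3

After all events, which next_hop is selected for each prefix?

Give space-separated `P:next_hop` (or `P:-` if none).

Op 1: best P0=NH3 P1=- P2=-
Op 2: best P0=NH3 P1=NH3 P2=-
Op 3: best P0=NH3 P1=NH3 P2=NH4
Op 4: best P0=NH3 P1=NH3 P2=NH0
Op 5: best P0=NH3 P1=NH3 P2=NH4
Op 6: best P0=NH3 P1=- P2=NH4

Answer: P0:NH3 P1:- P2:NH4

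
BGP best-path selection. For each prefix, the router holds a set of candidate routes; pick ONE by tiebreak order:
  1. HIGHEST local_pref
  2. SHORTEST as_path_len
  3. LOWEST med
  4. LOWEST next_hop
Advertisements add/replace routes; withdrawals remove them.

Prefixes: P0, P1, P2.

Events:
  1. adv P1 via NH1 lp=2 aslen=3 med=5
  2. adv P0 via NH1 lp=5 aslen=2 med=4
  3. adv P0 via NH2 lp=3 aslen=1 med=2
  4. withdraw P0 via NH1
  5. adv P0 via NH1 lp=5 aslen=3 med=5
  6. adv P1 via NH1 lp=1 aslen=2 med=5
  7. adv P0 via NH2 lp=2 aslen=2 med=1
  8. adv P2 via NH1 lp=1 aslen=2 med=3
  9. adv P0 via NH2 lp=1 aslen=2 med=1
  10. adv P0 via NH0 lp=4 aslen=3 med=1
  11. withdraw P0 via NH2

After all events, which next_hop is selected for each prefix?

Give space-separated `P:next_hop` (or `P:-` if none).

Answer: P0:NH1 P1:NH1 P2:NH1

Derivation:
Op 1: best P0=- P1=NH1 P2=-
Op 2: best P0=NH1 P1=NH1 P2=-
Op 3: best P0=NH1 P1=NH1 P2=-
Op 4: best P0=NH2 P1=NH1 P2=-
Op 5: best P0=NH1 P1=NH1 P2=-
Op 6: best P0=NH1 P1=NH1 P2=-
Op 7: best P0=NH1 P1=NH1 P2=-
Op 8: best P0=NH1 P1=NH1 P2=NH1
Op 9: best P0=NH1 P1=NH1 P2=NH1
Op 10: best P0=NH1 P1=NH1 P2=NH1
Op 11: best P0=NH1 P1=NH1 P2=NH1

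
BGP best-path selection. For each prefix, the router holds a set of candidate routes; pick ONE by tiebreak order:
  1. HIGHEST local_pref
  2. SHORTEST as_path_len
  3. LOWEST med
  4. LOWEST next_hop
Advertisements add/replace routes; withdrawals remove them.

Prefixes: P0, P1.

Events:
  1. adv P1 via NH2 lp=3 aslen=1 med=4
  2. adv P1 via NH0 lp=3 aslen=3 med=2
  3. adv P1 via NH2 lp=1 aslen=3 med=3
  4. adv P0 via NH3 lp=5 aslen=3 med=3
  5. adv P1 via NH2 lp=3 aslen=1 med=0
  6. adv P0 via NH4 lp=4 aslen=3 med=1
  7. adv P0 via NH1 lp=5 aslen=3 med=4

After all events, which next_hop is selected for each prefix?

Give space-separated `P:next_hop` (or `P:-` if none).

Answer: P0:NH3 P1:NH2

Derivation:
Op 1: best P0=- P1=NH2
Op 2: best P0=- P1=NH2
Op 3: best P0=- P1=NH0
Op 4: best P0=NH3 P1=NH0
Op 5: best P0=NH3 P1=NH2
Op 6: best P0=NH3 P1=NH2
Op 7: best P0=NH3 P1=NH2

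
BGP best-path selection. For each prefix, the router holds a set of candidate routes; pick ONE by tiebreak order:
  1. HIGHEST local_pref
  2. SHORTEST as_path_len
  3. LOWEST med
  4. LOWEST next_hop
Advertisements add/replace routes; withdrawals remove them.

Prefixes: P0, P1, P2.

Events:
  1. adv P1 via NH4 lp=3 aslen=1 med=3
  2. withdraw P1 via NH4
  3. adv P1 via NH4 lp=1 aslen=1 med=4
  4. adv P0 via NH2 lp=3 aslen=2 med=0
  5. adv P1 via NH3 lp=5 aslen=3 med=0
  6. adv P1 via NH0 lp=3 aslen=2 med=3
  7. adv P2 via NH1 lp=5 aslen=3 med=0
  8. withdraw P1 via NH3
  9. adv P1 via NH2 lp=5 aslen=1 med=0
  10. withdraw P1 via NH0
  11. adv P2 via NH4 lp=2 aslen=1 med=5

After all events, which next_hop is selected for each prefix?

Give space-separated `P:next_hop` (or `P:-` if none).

Op 1: best P0=- P1=NH4 P2=-
Op 2: best P0=- P1=- P2=-
Op 3: best P0=- P1=NH4 P2=-
Op 4: best P0=NH2 P1=NH4 P2=-
Op 5: best P0=NH2 P1=NH3 P2=-
Op 6: best P0=NH2 P1=NH3 P2=-
Op 7: best P0=NH2 P1=NH3 P2=NH1
Op 8: best P0=NH2 P1=NH0 P2=NH1
Op 9: best P0=NH2 P1=NH2 P2=NH1
Op 10: best P0=NH2 P1=NH2 P2=NH1
Op 11: best P0=NH2 P1=NH2 P2=NH1

Answer: P0:NH2 P1:NH2 P2:NH1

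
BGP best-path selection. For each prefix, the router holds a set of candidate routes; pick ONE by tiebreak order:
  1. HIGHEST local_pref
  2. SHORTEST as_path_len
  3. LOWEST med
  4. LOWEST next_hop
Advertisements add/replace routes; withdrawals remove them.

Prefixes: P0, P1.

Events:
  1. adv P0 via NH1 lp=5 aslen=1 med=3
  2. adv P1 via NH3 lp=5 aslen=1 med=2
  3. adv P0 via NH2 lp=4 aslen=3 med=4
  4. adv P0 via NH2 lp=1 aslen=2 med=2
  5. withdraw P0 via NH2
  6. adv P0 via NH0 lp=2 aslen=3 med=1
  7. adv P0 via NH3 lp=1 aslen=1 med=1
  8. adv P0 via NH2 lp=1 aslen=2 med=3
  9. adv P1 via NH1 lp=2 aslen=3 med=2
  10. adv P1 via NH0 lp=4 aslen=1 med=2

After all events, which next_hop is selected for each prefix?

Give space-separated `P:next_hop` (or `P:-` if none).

Op 1: best P0=NH1 P1=-
Op 2: best P0=NH1 P1=NH3
Op 3: best P0=NH1 P1=NH3
Op 4: best P0=NH1 P1=NH3
Op 5: best P0=NH1 P1=NH3
Op 6: best P0=NH1 P1=NH3
Op 7: best P0=NH1 P1=NH3
Op 8: best P0=NH1 P1=NH3
Op 9: best P0=NH1 P1=NH3
Op 10: best P0=NH1 P1=NH3

Answer: P0:NH1 P1:NH3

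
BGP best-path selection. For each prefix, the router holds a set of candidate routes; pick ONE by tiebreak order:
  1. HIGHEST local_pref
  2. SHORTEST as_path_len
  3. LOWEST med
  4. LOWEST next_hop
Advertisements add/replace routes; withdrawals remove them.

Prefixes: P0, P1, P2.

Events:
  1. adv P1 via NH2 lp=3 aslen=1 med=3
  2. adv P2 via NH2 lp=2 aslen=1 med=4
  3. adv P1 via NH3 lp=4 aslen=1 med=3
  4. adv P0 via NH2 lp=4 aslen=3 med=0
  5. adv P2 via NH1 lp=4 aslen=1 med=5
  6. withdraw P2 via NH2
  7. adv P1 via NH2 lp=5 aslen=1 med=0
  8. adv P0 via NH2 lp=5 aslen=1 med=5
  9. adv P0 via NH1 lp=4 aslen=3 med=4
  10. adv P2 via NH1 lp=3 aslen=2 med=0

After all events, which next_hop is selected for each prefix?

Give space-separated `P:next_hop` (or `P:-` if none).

Op 1: best P0=- P1=NH2 P2=-
Op 2: best P0=- P1=NH2 P2=NH2
Op 3: best P0=- P1=NH3 P2=NH2
Op 4: best P0=NH2 P1=NH3 P2=NH2
Op 5: best P0=NH2 P1=NH3 P2=NH1
Op 6: best P0=NH2 P1=NH3 P2=NH1
Op 7: best P0=NH2 P1=NH2 P2=NH1
Op 8: best P0=NH2 P1=NH2 P2=NH1
Op 9: best P0=NH2 P1=NH2 P2=NH1
Op 10: best P0=NH2 P1=NH2 P2=NH1

Answer: P0:NH2 P1:NH2 P2:NH1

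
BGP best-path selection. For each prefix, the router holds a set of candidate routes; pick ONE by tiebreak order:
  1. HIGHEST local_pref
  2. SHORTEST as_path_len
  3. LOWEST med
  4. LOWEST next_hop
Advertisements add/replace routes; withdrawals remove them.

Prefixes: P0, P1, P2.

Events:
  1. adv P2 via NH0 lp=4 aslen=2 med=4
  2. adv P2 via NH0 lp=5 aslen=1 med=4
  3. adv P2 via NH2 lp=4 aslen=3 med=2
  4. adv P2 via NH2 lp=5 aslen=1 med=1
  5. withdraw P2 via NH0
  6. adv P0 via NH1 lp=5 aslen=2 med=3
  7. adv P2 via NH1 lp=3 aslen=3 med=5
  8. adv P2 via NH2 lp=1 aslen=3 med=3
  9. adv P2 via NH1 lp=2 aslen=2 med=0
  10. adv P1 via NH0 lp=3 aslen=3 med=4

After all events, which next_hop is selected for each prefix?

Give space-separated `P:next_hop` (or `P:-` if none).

Answer: P0:NH1 P1:NH0 P2:NH1

Derivation:
Op 1: best P0=- P1=- P2=NH0
Op 2: best P0=- P1=- P2=NH0
Op 3: best P0=- P1=- P2=NH0
Op 4: best P0=- P1=- P2=NH2
Op 5: best P0=- P1=- P2=NH2
Op 6: best P0=NH1 P1=- P2=NH2
Op 7: best P0=NH1 P1=- P2=NH2
Op 8: best P0=NH1 P1=- P2=NH1
Op 9: best P0=NH1 P1=- P2=NH1
Op 10: best P0=NH1 P1=NH0 P2=NH1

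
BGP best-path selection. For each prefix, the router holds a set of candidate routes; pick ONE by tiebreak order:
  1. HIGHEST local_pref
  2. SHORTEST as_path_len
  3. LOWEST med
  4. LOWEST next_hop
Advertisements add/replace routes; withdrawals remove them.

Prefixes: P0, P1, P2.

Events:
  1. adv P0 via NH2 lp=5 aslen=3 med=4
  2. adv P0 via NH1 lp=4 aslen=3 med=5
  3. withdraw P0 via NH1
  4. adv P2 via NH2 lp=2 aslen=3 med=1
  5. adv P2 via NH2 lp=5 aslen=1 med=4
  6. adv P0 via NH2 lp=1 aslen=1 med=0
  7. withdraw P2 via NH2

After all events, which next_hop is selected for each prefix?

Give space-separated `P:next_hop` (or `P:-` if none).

Answer: P0:NH2 P1:- P2:-

Derivation:
Op 1: best P0=NH2 P1=- P2=-
Op 2: best P0=NH2 P1=- P2=-
Op 3: best P0=NH2 P1=- P2=-
Op 4: best P0=NH2 P1=- P2=NH2
Op 5: best P0=NH2 P1=- P2=NH2
Op 6: best P0=NH2 P1=- P2=NH2
Op 7: best P0=NH2 P1=- P2=-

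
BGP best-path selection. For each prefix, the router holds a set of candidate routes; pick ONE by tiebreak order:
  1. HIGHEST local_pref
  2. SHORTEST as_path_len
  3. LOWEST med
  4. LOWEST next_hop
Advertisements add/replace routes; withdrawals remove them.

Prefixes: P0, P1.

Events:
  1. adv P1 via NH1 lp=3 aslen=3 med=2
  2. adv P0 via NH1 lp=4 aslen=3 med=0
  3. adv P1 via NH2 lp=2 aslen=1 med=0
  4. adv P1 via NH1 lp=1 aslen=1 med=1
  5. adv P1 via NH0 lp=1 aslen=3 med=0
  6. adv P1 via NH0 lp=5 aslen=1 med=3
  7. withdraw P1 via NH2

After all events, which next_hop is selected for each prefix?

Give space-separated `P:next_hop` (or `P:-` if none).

Answer: P0:NH1 P1:NH0

Derivation:
Op 1: best P0=- P1=NH1
Op 2: best P0=NH1 P1=NH1
Op 3: best P0=NH1 P1=NH1
Op 4: best P0=NH1 P1=NH2
Op 5: best P0=NH1 P1=NH2
Op 6: best P0=NH1 P1=NH0
Op 7: best P0=NH1 P1=NH0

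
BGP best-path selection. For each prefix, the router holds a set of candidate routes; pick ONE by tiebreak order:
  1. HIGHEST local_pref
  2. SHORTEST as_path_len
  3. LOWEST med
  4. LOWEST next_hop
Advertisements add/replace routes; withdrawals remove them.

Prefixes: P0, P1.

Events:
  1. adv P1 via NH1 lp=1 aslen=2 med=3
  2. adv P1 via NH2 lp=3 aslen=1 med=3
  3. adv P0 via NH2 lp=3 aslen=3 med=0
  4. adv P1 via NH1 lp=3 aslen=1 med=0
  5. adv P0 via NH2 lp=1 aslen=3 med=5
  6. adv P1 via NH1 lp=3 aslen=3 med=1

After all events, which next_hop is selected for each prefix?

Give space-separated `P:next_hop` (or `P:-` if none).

Op 1: best P0=- P1=NH1
Op 2: best P0=- P1=NH2
Op 3: best P0=NH2 P1=NH2
Op 4: best P0=NH2 P1=NH1
Op 5: best P0=NH2 P1=NH1
Op 6: best P0=NH2 P1=NH2

Answer: P0:NH2 P1:NH2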